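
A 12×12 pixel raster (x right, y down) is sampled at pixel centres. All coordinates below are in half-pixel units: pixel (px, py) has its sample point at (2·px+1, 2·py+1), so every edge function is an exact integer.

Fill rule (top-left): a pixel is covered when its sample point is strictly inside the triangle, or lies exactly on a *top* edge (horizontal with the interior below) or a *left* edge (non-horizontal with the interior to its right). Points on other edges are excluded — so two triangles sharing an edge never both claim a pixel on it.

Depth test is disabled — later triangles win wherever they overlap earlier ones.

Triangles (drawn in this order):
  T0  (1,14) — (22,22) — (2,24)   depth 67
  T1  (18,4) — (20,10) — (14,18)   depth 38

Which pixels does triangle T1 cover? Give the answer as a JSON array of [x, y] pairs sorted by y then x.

T0:
  2·area = 202
  edge (1, 14)→(22, 22): d=(21,8) right/bottom  bias=-1
  edge (22, 22)→(2, 24): d=(-20,2) right/bottom  bias=-1
  edge (2, 24)→(1, 14): d=(-1,-10) top-left  bias=+0
    (1,7)@(3, 15): e=[5,178,19] → █
    (2,7)@(5, 15): e=[-11,174,39] → ·
    (1,8)@(3, 17): e=[47,138,17] → █
    (2,8)@(5, 17): e=[31,134,37] → █
    (3,8)@(7, 17): e=[15,130,57] → █
    (4,8)@(9, 17): e=[-1,126,77] → ·
    (1,9)@(3, 19): e=[89,98,15] → █
    (4,9)@(9, 19): e=[41,86,75] → █
    (5,9)@(11, 19): e=[25,82,95] → █
    (6,9)@(13, 19): e=[9,78,115] → █
    (7,9)@(15, 19): e=[-7,74,135] → ·
    (1,10)@(3, 21): e=[131,58,13] → █
  covered (24 px):
    · · · · · · · · · · · ·
    · · · · · · · · · · · ·
    · · · · · · · · · · · ·
    · · · · · · · · · · · ·
    · · · · · · · · · · · ·
    · · · · · · · · · · · ·
    · · · · · · · · · · · ·
    · █ · · · · · · · · · ·
    · █ █ █ · · · · · · · ·
    · █ █ █ █ █ █ · · · · ·
    · █ █ █ █ █ █ █ █ █ · ·
    · █ █ █ █ █ · · · · · ·
T1:
  2·area = 52
  edge (18, 4)→(20, 10): d=(2,6) right/bottom  bias=-1
  edge (20, 10)→(14, 18): d=(-6,8) right/bottom  bias=-1
  edge (14, 18)→(18, 4): d=(4,-14) top-left  bias=+0
    (8,0)@(17, 1): e=[0,78,-26] → ·  [on edge]
    (9,3)@(19, 7): e=[0,26,26] → ·  [on edge]
    (8,4)@(17, 9): e=[16,30,6] → █
    (9,4)@(19, 9): e=[4,14,34] → █
    (10,4)@(21, 9): e=[-8,-2,62] → ·
    (8,5)@(17, 11): e=[20,18,14] → █
    (10,5)@(21, 11): e=[-4,-14,70] → ·
    (8,6)@(17, 13): e=[24,6,22] → █
    (9,6)@(19, 13): e=[12,-10,50] → ·
    (10,6)@(21, 13): e=[0,-26,78] → ·  [on edge]
    (7,7)@(15, 15): e=[40,10,2] → █
    (8,7)@(17, 15): e=[28,-6,30] → ·
    (11,9)@(23, 19): e=[0,-78,130] → ·  [on edge]
  covered (6 px):
    · · · · · · · · · · · ·
    · · · · · · · · · · · ·
    · · · · · · · · · · · ·
    · · · · · · · · · · · ·
    · · · · · · · · █ █ · ·
    · · · · · · · · █ █ · ·
    · · · · · · · · █ · · ·
    · · · · · · · █ · · · ·
    · · · · · · · · · · · ·
    · · · · · · · · · · · ·
    · · · · · · · · · · · ·
    · · · · · · · · · · · ·

Result: [[8,4],[9,4],[8,5],[9,5],[8,6],[7,7]]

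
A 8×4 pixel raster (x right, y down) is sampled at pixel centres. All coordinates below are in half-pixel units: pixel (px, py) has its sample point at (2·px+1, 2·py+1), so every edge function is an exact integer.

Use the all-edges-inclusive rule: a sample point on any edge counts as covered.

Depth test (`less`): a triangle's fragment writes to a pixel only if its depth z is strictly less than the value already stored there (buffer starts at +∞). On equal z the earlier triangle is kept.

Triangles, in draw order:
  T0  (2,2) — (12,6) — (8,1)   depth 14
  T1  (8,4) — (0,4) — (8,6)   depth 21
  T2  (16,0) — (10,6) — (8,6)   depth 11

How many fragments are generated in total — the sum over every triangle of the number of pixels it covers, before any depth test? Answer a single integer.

T0:
  2·area = 34  (B↔C swapped to make it positive)
  edge (2, 2)→(8, 1): d=(6,-1) inclusive
  edge (8, 1)→(12, 6): d=(4,5) inclusive
  edge (12, 6)→(2, 2): d=(-10,-4) inclusive
    (2,1)@(5, 3): e=[9,23,2] → █
    (3,1)@(7, 3): e=[11,13,10] → █
    (4,1)@(9, 3): e=[13,3,18] → █
    (5,1)@(11, 3): e=[15,-7,26] → ·
    (2,2)@(5, 5): e=[21,31,-18] → ·
    (3,2)@(7, 5): e=[23,21,-10] → ·
    (4,2)@(9, 5): e=[25,11,-2] → ·
    (5,2)@(11, 5): e=[27,1,6] → █
    (6,2)@(13, 5): e=[29,-9,14] → ·
    (5,3)@(11, 7): e=[39,9,-14] → ·
  covered (4 px):
    · · · · · · · ·
    · · █ █ █ · · ·
    · · · · · █ · ·
    · · · · · · · ·
T1:
  2·area = 16  (B↔C swapped to make it positive)
  edge (8, 4)→(8, 6): d=(0,2) inclusive
  edge (8, 6)→(0, 4): d=(-8,-2) inclusive
  edge (0, 4)→(8, 4): d=(8,0) inclusive
    (2,2)@(5, 5): e=[6,2,8] → █
    (3,2)@(7, 5): e=[2,6,8] → █
    (4,2)@(9, 5): e=[-2,10,8] → ·
    (2,3)@(5, 7): e=[6,-14,24] → ·
    (3,3)@(7, 7): e=[2,-10,24] → ·
  covered (2 px):
    · · · · · · · ·
    · · · · · · · ·
    · · █ █ · · · ·
    · · · · · · · ·
T2:
  2·area = 12
  edge (16, 0)→(10, 6): d=(-6,6) inclusive
  edge (10, 6)→(8, 6): d=(-2,0) inclusive
  edge (8, 6)→(16, 0): d=(8,-6) inclusive
    (7,0)@(15, 1): e=[0,10,2] → █  [on edge]
    (6,1)@(13, 3): e=[0,6,6] → █  [on edge]
    (7,1)@(15, 3): e=[-12,6,18] → ·
    (5,2)@(11, 5): e=[0,2,10] → █  [on edge]
    (6,2)@(13, 5): e=[-12,2,22] → ·
    (4,3)@(9, 7): e=[0,-2,14] → ·  [on edge]
    (5,3)@(11, 7): e=[-12,-2,26] → ·
  covered (3 px):
    · · · · · · · █
    · · · · · · █ ·
    · · · · · █ · ·
    · · · · · · · ·

Result: 9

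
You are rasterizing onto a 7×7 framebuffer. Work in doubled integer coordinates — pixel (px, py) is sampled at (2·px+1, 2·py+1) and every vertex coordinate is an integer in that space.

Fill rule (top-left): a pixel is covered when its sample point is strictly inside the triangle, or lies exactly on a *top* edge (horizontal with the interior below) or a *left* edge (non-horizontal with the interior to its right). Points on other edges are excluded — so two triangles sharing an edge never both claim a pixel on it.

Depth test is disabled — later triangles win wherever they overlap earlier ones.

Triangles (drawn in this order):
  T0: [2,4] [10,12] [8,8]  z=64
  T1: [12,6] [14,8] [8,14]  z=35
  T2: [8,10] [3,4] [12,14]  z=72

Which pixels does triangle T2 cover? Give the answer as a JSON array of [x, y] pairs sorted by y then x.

T0:
  2·area = 16  (B↔C swapped to make it positive)
  edge (2, 4)→(8, 8): d=(6,4) right/bottom  bias=-1
  edge (8, 8)→(10, 12): d=(2,4) right/bottom  bias=-1
  edge (10, 12)→(2, 4): d=(-8,-8) top-left  bias=+0
    (0,1)@(1, 3): e=[-2,18,0] → .  [on edge]
    (1,2)@(3, 5): e=[2,14,0] → X  [on edge]
    (2,2)@(5, 5): e=[-6,6,16] → .
    (1,3)@(3, 7): e=[14,18,-16] → .
    (2,3)@(5, 7): e=[6,10,0] → X  [on edge]
    (3,3)@(7, 7): e=[-2,2,16] → .
    (2,4)@(5, 9): e=[18,14,-16] → .
    (3,4)@(7, 9): e=[10,6,0] → X  [on edge]
    (4,4)@(9, 9): e=[2,-2,16] → .
    (3,5)@(7, 11): e=[22,10,-16] → .
    (4,5)@(9, 11): e=[14,2,0] → X  [on edge]
    (5,5)@(11, 11): e=[6,-6,16] → .
    (5,6)@(11, 13): e=[18,-2,0] → .  [on edge]
  covered (4 px):
    . . . . . . .
    . . . . . . .
    . X . . . . .
    . . X . . . .
    . . . X . . .
    . . . . X . .
    . . . . . . .
T1:
  2·area = 24
  edge (12, 6)→(14, 8): d=(2,2) right/bottom  bias=-1
  edge (14, 8)→(8, 14): d=(-6,6) right/bottom  bias=-1
  edge (8, 14)→(12, 6): d=(4,-8) top-left  bias=+0
    (3,0)@(7, 1): e=[0,84,-60] → .  [on edge]
    (4,1)@(9, 3): e=[0,60,-36] → .  [on edge]
    (5,2)@(11, 5): e=[0,36,-12] → .  [on edge]
    (6,3)@(13, 7): e=[0,12,12] → .  [on edge]
    (5,4)@(11, 9): e=[8,12,4] → X
    (6,4)@(13, 9): e=[4,0,20] → .  [on edge]
    (5,5)@(11, 11): e=[12,0,12] → .  [on edge]
    (4,6)@(9, 13): e=[20,0,4] → .  [on edge]
  covered (1 px):
    . . . . . . .
    . . . . . . .
    . . . . . . .
    . . . . . . .
    . . . . . X .
    . . . . . . .
    . . . . . . .
T2:
  2·area = 4
  edge (8, 10)→(3, 4): d=(-5,-6) top-left  bias=+0
  edge (3, 4)→(12, 14): d=(9,10) right/bottom  bias=-1
  edge (12, 14)→(8, 10): d=(-4,-4) top-left  bias=+0
    (0,1)@(1, 3): e=[-7,11,0] → .  [on edge]
    (1,2)@(3, 5): e=[-5,9,0] → .  [on edge]
    (2,3)@(5, 7): e=[-3,7,0] → .  [on edge]
    (3,4)@(7, 9): e=[-1,5,0] → .  [on edge]
    (4,5)@(9, 11): e=[1,3,0] → X  [on edge]
    (5,5)@(11, 11): e=[13,-17,8] → .
    (4,6)@(9, 13): e=[-9,21,-8] → .
    (5,6)@(11, 13): e=[3,1,0] → X  [on edge]
    (6,6)@(13, 13): e=[15,-19,8] → .
  covered (2 px):
    . . . . . . .
    . . . . . . .
    . . . . . . .
    . . . . . . .
    . . . . . . .
    . . . . X . .
    . . . . . X .

Result: [[4,5],[5,6]]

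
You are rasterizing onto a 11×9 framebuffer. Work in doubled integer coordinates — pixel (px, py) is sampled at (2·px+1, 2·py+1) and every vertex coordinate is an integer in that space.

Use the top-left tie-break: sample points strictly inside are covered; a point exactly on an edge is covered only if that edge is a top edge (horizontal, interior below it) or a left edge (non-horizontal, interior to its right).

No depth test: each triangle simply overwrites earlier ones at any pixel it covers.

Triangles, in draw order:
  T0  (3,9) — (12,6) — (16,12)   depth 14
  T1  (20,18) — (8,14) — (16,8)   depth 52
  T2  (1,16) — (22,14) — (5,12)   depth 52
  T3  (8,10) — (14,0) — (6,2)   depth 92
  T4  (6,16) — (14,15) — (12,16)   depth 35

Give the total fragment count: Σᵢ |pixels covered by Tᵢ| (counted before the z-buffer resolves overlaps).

T0:
  2·area = 66
  edge (3, 9)→(12, 6): d=(9,-3) top-left  bias=+0
  edge (12, 6)→(16, 12): d=(4,6) right/bottom  bias=-1
  edge (16, 12)→(3, 9): d=(-13,-3) top-left  bias=+0
    (10,1)@(21, 3): e=[0,-66,132] → ·  [on edge]
    (7,2)@(15, 5): e=[0,-22,88] → ·  [on edge]
    (4,3)@(9, 7): e=[0,22,44] → #  [on edge]
    (5,3)@(11, 7): e=[6,10,50] → #
    (6,3)@(13, 7): e=[12,-2,56] → ·
    (1,4)@(3, 9): e=[0,66,0] → #  [on edge]
    (2,4)@(5, 9): e=[6,54,6] → #
    (3,4)@(7, 9): e=[12,42,12] → #
    (6,4)@(13, 9): e=[30,6,30] → #
    (7,4)@(15, 9): e=[36,-6,36] → ·
    (1,5)@(3, 11): e=[18,74,-26] → ·
    (2,5)@(5, 11): e=[24,62,-20] → ·
  covered (10 px):
    · · · · · · · · · · ·
    · · · · · · · · · · ·
    · · · · · · · · · · ·
    · · · · # # · · · · ·
    · # # # # # # · · · ·
    · · · · · · # # · · ·
    · · · · · · · · · · ·
    · · · · · · · · · · ·
    · · · · · · · · · · ·
T1:
  2·area = 104
  edge (20, 18)→(8, 14): d=(-12,-4) top-left  bias=+0
  edge (8, 14)→(16, 8): d=(8,-6) top-left  bias=+0
  edge (16, 8)→(20, 18): d=(4,10) right/bottom  bias=-1
    (7,4)@(15, 9): e=[88,2,14] → #
    (8,4)@(17, 9): e=[96,14,-6] → ·
    (6,5)@(13, 11): e=[56,6,42] → #
    (8,5)@(17, 11): e=[72,30,2] → #
    (9,5)@(19, 11): e=[80,42,-18] → ·
    (2,6)@(5, 13): e=[0,-26,130] → ·  [on edge]
    (5,6)@(11, 13): e=[24,10,70] → #
    (9,6)@(19, 13): e=[56,58,-10] → ·
    (5,7)@(11, 15): e=[0,26,78] → #  [on edge]
    (9,7)@(19, 15): e=[32,74,-2] → ·
    (5,8)@(11, 17): e=[-24,42,86] → ·
    (6,8)@(13, 17): e=[-16,54,66] → ·
    (8,8)@(17, 17): e=[0,78,26] → #  [on edge]
  covered (14 px):
    · · · · · · · · · · ·
    · · · · · · · · · · ·
    · · · · · · · · · · ·
    · · · · · · · · · · ·
    · · · · · · · # · · ·
    · · · · · · # # # · ·
    · · · · · # # # # · ·
    · · · · · # # # # · ·
    · · · · · · · · # # ·
T2:
  2·area = 76  (B↔C swapped to make it positive)
  edge (1, 16)→(5, 12): d=(4,-4) top-left  bias=+0
  edge (5, 12)→(22, 14): d=(17,2) right/bottom  bias=-1
  edge (22, 14)→(1, 16): d=(-21,2) right/bottom  bias=-1
    (2,6)@(5, 13): e=[4,17,55] → #
    (3,6)@(7, 13): e=[12,13,51] → #
    (4,6)@(9, 13): e=[20,9,47] → #
    (5,6)@(11, 13): e=[28,5,43] → #
    (6,6)@(13, 13): e=[36,1,39] → #
    (7,6)@(15, 13): e=[44,-3,35] → ·
    (1,7)@(3, 15): e=[4,55,17] → #
    (6,7)@(13, 15): e=[44,35,-3] → ·
    (1,8)@(3, 17): e=[12,89,-25] → ·
    (2,8)@(5, 17): e=[20,85,-29] → ·
    (3,8)@(7, 17): e=[28,81,-33] → ·
    (4,8)@(9, 17): e=[36,77,-37] → ·
  covered (10 px):
    · · · · · · · · · · ·
    · · · · · · · · · · ·
    · · · · · · · · · · ·
    · · · · · · · · · · ·
    · · · · · · · · · · ·
    · · · · · · · · · · ·
    · · # # # # # · · · ·
    · # # # # # · · · · ·
    · · · · · · · · · · ·
T3:
  2·area = 68  (B↔C swapped to make it positive)
  edge (8, 10)→(6, 2): d=(-2,-8) top-left  bias=+0
  edge (6, 2)→(14, 0): d=(8,-2) top-left  bias=+0
  edge (14, 0)→(8, 10): d=(-6,10) right/bottom  bias=-1
    (5,0)@(11, 1): e=[42,2,24] → #
    (6,0)@(13, 1): e=[58,6,4] → #
    (7,0)@(15, 1): e=[74,10,-16] → ·
    (3,1)@(7, 3): e=[6,10,52] → #
    (4,1)@(9, 3): e=[22,14,32] → #
    (6,1)@(13, 3): e=[54,22,-8] → ·
    (3,2)@(7, 5): e=[2,26,40] → #
    (5,2)@(11, 5): e=[34,34,0] → ·  [on edge]
    (3,3)@(7, 7): e=[-2,42,28] → ·
    (4,3)@(9, 7): e=[14,46,8] → #
    (5,3)@(11, 7): e=[30,50,-12] → ·
    (4,4)@(9, 9): e=[10,62,-4] → ·
    (2,7)@(5, 15): e=[-34,102,0] → ·  [on edge]
  covered (8 px):
    · · · · · # # · · · ·
    · · · # # # · · · · ·
    · · · # # · · · · · ·
    · · · · # · · · · · ·
    · · · · · · · · · · ·
    · · · · · · · · · · ·
    · · · · · · · · · · ·
    · · · · · · · · · · ·
    · · · · · · · · · · ·
T4:
  2·area = 6
  edge (6, 16)→(14, 15): d=(8,-1) top-left  bias=+0
  edge (14, 15)→(12, 16): d=(-2,1) right/bottom  bias=-1
  edge (12, 16)→(6, 16): d=(-6,0) right/bottom  bias=-1
  covered (0 px):
    · · · · · · · · · · ·
    · · · · · · · · · · ·
    · · · · · · · · · · ·
    · · · · · · · · · · ·
    · · · · · · · · · · ·
    · · · · · · · · · · ·
    · · · · · · · · · · ·
    · · · · · · · · · · ·
    · · · · · · · · · · ·

Final: 42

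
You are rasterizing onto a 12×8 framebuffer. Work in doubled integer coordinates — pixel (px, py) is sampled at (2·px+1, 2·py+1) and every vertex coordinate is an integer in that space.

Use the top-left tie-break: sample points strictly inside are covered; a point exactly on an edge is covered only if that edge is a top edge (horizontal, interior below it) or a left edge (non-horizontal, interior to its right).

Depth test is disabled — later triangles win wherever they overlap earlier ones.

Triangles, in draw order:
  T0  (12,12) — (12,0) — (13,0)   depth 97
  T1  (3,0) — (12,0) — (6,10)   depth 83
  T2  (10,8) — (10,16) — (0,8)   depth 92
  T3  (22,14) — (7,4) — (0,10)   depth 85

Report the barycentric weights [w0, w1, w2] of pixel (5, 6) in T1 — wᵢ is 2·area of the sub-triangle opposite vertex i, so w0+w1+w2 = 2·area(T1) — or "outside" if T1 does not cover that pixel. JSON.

T0:
  2·area = 12
  edge (12, 12)→(12, 0): d=(0,-12) top-left  bias=+0
  edge (12, 0)→(13, 0): d=(1,0) top-left  bias=+0
  edge (13, 0)→(12, 12): d=(-1,12) right/bottom  bias=-1
  covered (0 px):
    · · · · · · · · · · · ·
    · · · · · · · · · · · ·
    · · · · · · · · · · · ·
    · · · · · · · · · · · ·
    · · · · · · · · · · · ·
    · · · · · · · · · · · ·
    · · · · · · · · · · · ·
    · · · · · · · · · · · ·
T1:
  2·area = 90
  edge (3, 0)→(12, 0): d=(9,0) top-left  bias=+0
  edge (12, 0)→(6, 10): d=(-6,10) right/bottom  bias=-1
  edge (6, 10)→(3, 0): d=(-3,-10) top-left  bias=+0
    (2,0)@(5, 1): e=[9,64,17] → █
    (3,0)@(7, 1): e=[9,44,37] → █
    (4,0)@(9, 1): e=[9,24,57] → █
    (5,0)@(11, 1): e=[9,4,77] → █
    (6,0)@(13, 1): e=[9,-16,97] → ·
    (2,1)@(5, 3): e=[27,52,11] → █
    (5,1)@(11, 3): e=[27,-8,71] → ·
    (2,2)@(5, 5): e=[45,40,5] → █
    (4,2)@(9, 5): e=[45,0,45] → ·  [on edge]
    (2,3)@(5, 7): e=[63,28,-1] → ·
    (3,3)@(7, 7): e=[63,8,19] → █
    (4,3)@(9, 7): e=[63,-12,39] → ·
    (1,7)@(3, 15): e=[135,0,-45] → ·  [on edge]
  covered (10 px):
    · · █ █ █ █ · · · · · ·
    · · █ █ █ · · · · · · ·
    · · █ █ · · · · · · · ·
    · · · █ · · · · · · · ·
    · · · · · · · · · · · ·
    · · · · · · · · · · · ·
    · · · · · · · · · · · ·
    · · · · · · · · · · · ·
T2:
  2·area = 80
  edge (10, 8)→(10, 16): d=(0,8) right/bottom  bias=-1
  edge (10, 16)→(0, 8): d=(-10,-8) top-left  bias=+0
  edge (0, 8)→(10, 8): d=(10,0) top-left  bias=+0
    (1,4)@(3, 9): e=[56,14,10] → █
    (2,4)@(5, 9): e=[40,30,10] → █
    (3,4)@(7, 9): e=[24,46,10] → █
    (4,4)@(9, 9): e=[8,62,10] → █
    (5,4)@(11, 9): e=[-8,78,10] → ·
    (1,5)@(3, 11): e=[56,-6,30] → ·
    (2,5)@(5, 11): e=[40,10,30] → █
    (5,5)@(11, 11): e=[-8,58,30] → ·
    (2,6)@(5, 13): e=[40,-10,50] → ·
    (3,6)@(7, 13): e=[24,6,50] → █
    (5,6)@(11, 13): e=[-8,38,50] → ·
    (3,7)@(7, 15): e=[24,-14,70] → ·
  covered (10 px):
    · · · · · · · · · · · ·
    · · · · · · · · · · · ·
    · · · · · · · · · · · ·
    · · · · · · · · · · · ·
    · █ █ █ █ · · · · · · ·
    · · █ █ █ · · · · · · ·
    · · · █ █ · · · · · · ·
    · · · · █ · · · · · · ·
T3:
  2·area = 160  (B↔C swapped to make it positive)
  edge (22, 14)→(0, 10): d=(-22,-4) top-left  bias=+0
  edge (0, 10)→(7, 4): d=(7,-6) top-left  bias=+0
  edge (7, 4)→(22, 14): d=(15,10) right/bottom  bias=-1
    (3,2)@(7, 5): e=[138,7,15] → █
    (4,2)@(9, 5): e=[146,19,-5] → ·
    (2,3)@(5, 7): e=[86,9,65] → █
    (4,3)@(9, 7): e=[102,33,25] → █
    (5,3)@(11, 7): e=[110,45,5] → █
    (6,3)@(13, 7): e=[118,57,-15] → ·
    (1,4)@(3, 9): e=[34,11,115] → █
    (6,4)@(13, 9): e=[74,71,15] → █
    (7,4)@(15, 9): e=[82,83,-5] → ·
    (1,5)@(3, 11): e=[-10,25,145] → ·
    (2,5)@(5, 11): e=[-2,37,125] → ·
    (3,5)@(7, 11): e=[6,49,105] → █
  covered (19 px):
    · · · · · · · · · · · ·
    · · · · · · · · · · · ·
    · · · █ · · · · · · · ·
    · · █ █ █ █ · · · · · ·
    · █ █ █ █ █ █ · · · · ·
    · · · █ █ █ █ █ █ · · ·
    · · · · · · · · █ █ · ·
    · · · · · · · · · · · ·

Final: "outside"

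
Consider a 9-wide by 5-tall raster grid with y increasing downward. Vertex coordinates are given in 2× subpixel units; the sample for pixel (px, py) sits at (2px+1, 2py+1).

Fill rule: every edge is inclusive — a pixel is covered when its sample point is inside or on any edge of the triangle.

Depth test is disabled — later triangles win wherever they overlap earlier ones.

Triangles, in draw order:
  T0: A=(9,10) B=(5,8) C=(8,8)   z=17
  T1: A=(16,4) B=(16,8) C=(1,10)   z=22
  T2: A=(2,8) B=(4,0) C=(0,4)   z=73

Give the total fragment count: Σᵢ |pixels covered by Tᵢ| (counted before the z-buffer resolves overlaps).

T0:
  2·area = 6
  edge (9, 10)→(5, 8): d=(-4,-2) inclusive
  edge (5, 8)→(8, 8): d=(3,0) inclusive
  edge (8, 8)→(9, 10): d=(1,2) inclusive
    (1,3)@(3, 7): e=[0,-3,9] → ·  [on edge]
    (3,4)@(7, 9): e=[0,3,3] → █  [on edge]
    (4,4)@(9, 9): e=[4,3,-1] → ·
  covered (1 px):
    · · · · · · · · ·
    · · · · · · · · ·
    · · · · · · · · ·
    · · · · · · · · ·
    · · · █ · · · · ·
T1:
  2·area = 60
  edge (16, 4)→(16, 8): d=(0,4) inclusive
  edge (16, 8)→(1, 10): d=(-15,2) inclusive
  edge (1, 10)→(16, 4): d=(15,-6) inclusive
    (7,2)@(15, 5): e=[4,47,9] → █
    (8,2)@(17, 5): e=[-4,43,21] → ·
    (4,3)@(9, 7): e=[28,29,3] → █
    (5,3)@(11, 7): e=[20,25,15] → █
    (6,3)@(13, 7): e=[12,21,27] → █
    (8,3)@(17, 7): e=[-4,13,51] → ·
    (2,4)@(5, 9): e=[44,7,9] → █
    (3,4)@(7, 9): e=[36,3,21] → █
    (4,4)@(9, 9): e=[28,-1,33] → ·
    (5,4)@(11, 9): e=[20,-5,45] → ·
    (6,4)@(13, 9): e=[12,-9,57] → ·
    (7,4)@(15, 9): e=[4,-13,69] → ·
  covered (7 px):
    · · · · · · · · ·
    · · · · · · · · ·
    · · · · · · · █ ·
    · · · · █ █ █ █ ·
    · · █ █ · · · · ·
T2:
  2·area = 24  (B↔C swapped to make it positive)
  edge (2, 8)→(0, 4): d=(-2,-4) inclusive
  edge (0, 4)→(4, 0): d=(4,-4) inclusive
  edge (4, 0)→(2, 8): d=(-2,8) inclusive
    (1,0)@(3, 1): e=[18,0,6] → █  [on edge]
    (2,0)@(5, 1): e=[26,8,-10] → ·
    (0,1)@(1, 3): e=[6,0,18] → █  [on edge]
    (2,1)@(5, 3): e=[22,16,-14] → ·
    (0,2)@(1, 5): e=[2,8,14] → █
    (1,2)@(3, 5): e=[10,16,-2] → ·
    (0,3)@(1, 7): e=[-2,16,10] → ·
  covered (4 px):
    · █ · · · · · · ·
    █ █ · · · · · · ·
    █ · · · · · · · ·
    · · · · · · · · ·
    · · · · · · · · ·

Result: 12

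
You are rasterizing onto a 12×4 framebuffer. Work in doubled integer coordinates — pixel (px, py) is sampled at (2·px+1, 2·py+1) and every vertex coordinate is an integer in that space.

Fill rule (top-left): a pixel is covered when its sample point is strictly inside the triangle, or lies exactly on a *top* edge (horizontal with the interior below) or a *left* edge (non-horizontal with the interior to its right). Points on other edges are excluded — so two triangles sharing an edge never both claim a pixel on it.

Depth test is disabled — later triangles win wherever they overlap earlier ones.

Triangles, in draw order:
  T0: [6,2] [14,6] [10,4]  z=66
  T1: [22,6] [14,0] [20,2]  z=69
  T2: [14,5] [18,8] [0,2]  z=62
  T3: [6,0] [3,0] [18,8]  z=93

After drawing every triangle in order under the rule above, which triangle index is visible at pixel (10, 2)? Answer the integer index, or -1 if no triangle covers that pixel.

T0:
  degenerate (2·area = 0) — covers nothing
T1:
  2·area = 20
  edge (22, 6)→(14, 0): d=(-8,-6) top-left  bias=+0
  edge (14, 0)→(20, 2): d=(6,2) right/bottom  bias=-1
  edge (20, 2)→(22, 6): d=(2,4) right/bottom  bias=-1
    (8,0)@(17, 1): e=[10,0,10] → .  [on edge]
    (9,1)@(19, 3): e=[6,8,6] → X
    (10,1)@(21, 3): e=[18,4,-2] → .
    (11,1)@(23, 3): e=[30,0,-10] → .  [on edge]
    (9,2)@(19, 5): e=[-10,20,10] → .
    (10,2)@(21, 5): e=[2,16,2] → X
    (11,2)@(23, 5): e=[14,12,-6] → .
    (10,3)@(21, 7): e=[-14,28,6] → .
  covered (2 px):
    . . . . . . . . . . . .
    . . . . . . . . . X . .
    . . . . . . . . . . X .
    . . . . . . . . . . . .
T2:
  2·area = 30
  edge (14, 5)→(18, 8): d=(4,3) right/bottom  bias=-1
  edge (18, 8)→(0, 2): d=(-18,-6) top-left  bias=+0
  edge (0, 2)→(14, 5): d=(14,3) right/bottom  bias=-1
    (1,1)@(3, 3): e=[25,0,5] → X  [on edge]
    (2,1)@(5, 3): e=[19,12,-1] → .
    (1,2)@(3, 5): e=[33,-36,33] → .
    (4,2)@(9, 5): e=[15,0,15] → X  [on edge]
    (5,2)@(11, 5): e=[9,12,9] → X
    (6,2)@(13, 5): e=[3,24,3] → X
    (7,2)@(15, 5): e=[-3,36,-3] → .
    (4,3)@(9, 7): e=[23,-36,43] → .
    (5,3)@(11, 7): e=[17,-24,37] → .
    (6,3)@(13, 7): e=[11,-12,31] → .
    (7,3)@(15, 7): e=[5,0,25] → X  [on edge]
    (8,3)@(17, 7): e=[-1,12,19] → .
  covered (5 px):
    . . . . . . . . . . . .
    . X . . . . . . . . . .
    . . . . X X X . . . . .
    . . . . . . . X . . . .
T3:
  2·area = 24  (B↔C swapped to make it positive)
  edge (6, 0)→(18, 8): d=(12,8) right/bottom  bias=-1
  edge (18, 8)→(3, 0): d=(-15,-8) top-left  bias=+0
  edge (3, 0)→(6, 0): d=(3,0) top-left  bias=+0
    (2,0)@(5, 1): e=[20,1,3] → X
    (3,0)@(7, 1): e=[4,17,3] → X
    (4,0)@(9, 1): e=[-12,33,3] → .
    (2,1)@(5, 3): e=[44,-29,9] → .
    (3,1)@(7, 3): e=[28,-13,9] → .
    (4,1)@(9, 3): e=[12,3,9] → X
    (5,1)@(11, 3): e=[-4,19,9] → .
    (4,2)@(9, 5): e=[36,-27,15] → .
    (6,2)@(13, 5): e=[4,5,15] → X
    (7,2)@(15, 5): e=[-12,21,15] → .
    (6,3)@(13, 7): e=[28,-25,21] → .
  covered (4 px):
    . . X X . . . . . . . .
    . . . . X . . . . . . .
    . . . . . . X . . . . .
    . . . . . . . . . . . .

Z-buffer (winner per pixel, '.' = empty):
  . . 3 3 . . . . . . . .
  . 2 . . 3 . . . . 1 . .
  . . . . 2 2 3 . . . 1 .
  . . . . . . . 2 . . . .

Answer: 1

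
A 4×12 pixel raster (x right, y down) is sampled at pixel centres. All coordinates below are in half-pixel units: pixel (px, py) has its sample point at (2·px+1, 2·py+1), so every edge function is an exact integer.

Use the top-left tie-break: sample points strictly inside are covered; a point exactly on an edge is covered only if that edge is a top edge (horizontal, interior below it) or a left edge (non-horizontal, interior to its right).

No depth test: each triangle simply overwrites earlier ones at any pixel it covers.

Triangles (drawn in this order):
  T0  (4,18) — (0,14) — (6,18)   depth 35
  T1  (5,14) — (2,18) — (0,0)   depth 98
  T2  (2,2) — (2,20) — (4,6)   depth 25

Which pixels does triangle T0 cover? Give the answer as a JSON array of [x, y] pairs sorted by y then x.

T0:
  2·area = 8
  edge (4, 18)→(0, 14): d=(-4,-4) top-left  bias=+0
  edge (0, 14)→(6, 18): d=(6,4) right/bottom  bias=-1
  edge (6, 18)→(4, 18): d=(-2,0) right/bottom  bias=-1
    (0,7)@(1, 15): e=[0,2,6] → █  [on edge]
    (1,7)@(3, 15): e=[8,-6,6] → ·
    (0,8)@(1, 17): e=[-8,14,2] → ·
    (1,8)@(3, 17): e=[0,6,2] → █  [on edge]
    (2,8)@(5, 17): e=[8,-2,2] → ·
    (1,9)@(3, 19): e=[-8,18,-2] → ·
    (2,9)@(5, 19): e=[0,10,-2] → ·  [on edge]
    (3,10)@(7, 21): e=[0,14,-6] → ·  [on edge]
  covered (2 px):
    · · · ·
    · · · ·
    · · · ·
    · · · ·
    · · · ·
    · · · ·
    · · · ·
    █ · · ·
    · █ · ·
    · · · ·
    · · · ·
    · · · ·
T1:
  2·area = 62
  edge (5, 14)→(2, 18): d=(-3,4) right/bottom  bias=-1
  edge (2, 18)→(0, 0): d=(-2,-18) top-left  bias=+0
  edge (0, 0)→(5, 14): d=(5,14) right/bottom  bias=-1
    (0,1)@(1, 3): e=[49,12,1] → █
    (1,1)@(3, 3): e=[41,48,-27] → ·
    (0,2)@(1, 5): e=[43,8,11] → █
    (1,2)@(3, 5): e=[35,44,-17] → ·
    (0,3)@(1, 7): e=[37,4,21] → █
    (1,3)@(3, 7): e=[29,40,-7] → ·
    (0,4)@(1, 9): e=[31,0,31] → █  [on edge]
    (1,4)@(3, 9): e=[23,36,3] → █
    (2,4)@(5, 9): e=[15,72,-25] → ·
    (0,5)@(1, 11): e=[25,-4,41] → ·
    (1,5)@(3, 11): e=[17,32,13] → █
    (2,5)@(5, 11): e=[9,68,-15] → ·
  covered (8 px):
    · · · ·
    █ · · ·
    █ · · ·
    █ · · ·
    █ █ · ·
    · █ · ·
    · █ · ·
    · █ · ·
    · · · ·
    · · · ·
    · · · ·
    · · · ·
T2:
  2·area = 36  (B↔C swapped to make it positive)
  edge (2, 2)→(4, 6): d=(2,4) right/bottom  bias=-1
  edge (4, 6)→(2, 20): d=(-2,14) right/bottom  bias=-1
  edge (2, 20)→(2, 2): d=(0,-18) top-left  bias=+0
    (1,2)@(3, 5): e=[2,16,18] → █
    (2,2)@(5, 5): e=[-6,-12,54] → ·
    (1,3)@(3, 7): e=[6,12,18] → █
    (2,3)@(5, 7): e=[-2,-16,54] → ·
    (1,4)@(3, 9): e=[10,8,18] → █
    (2,4)@(5, 9): e=[2,-20,54] → ·
    (1,5)@(3, 11): e=[14,4,18] → █
    (2,5)@(5, 11): e=[6,-24,54] → ·
    (1,6)@(3, 13): e=[18,0,18] → ·  [on edge]
  covered (4 px):
    · · · ·
    · · · ·
    · █ · ·
    · █ · ·
    · █ · ·
    · █ · ·
    · · · ·
    · · · ·
    · · · ·
    · · · ·
    · · · ·
    · · · ·

Final: [[0,7],[1,8]]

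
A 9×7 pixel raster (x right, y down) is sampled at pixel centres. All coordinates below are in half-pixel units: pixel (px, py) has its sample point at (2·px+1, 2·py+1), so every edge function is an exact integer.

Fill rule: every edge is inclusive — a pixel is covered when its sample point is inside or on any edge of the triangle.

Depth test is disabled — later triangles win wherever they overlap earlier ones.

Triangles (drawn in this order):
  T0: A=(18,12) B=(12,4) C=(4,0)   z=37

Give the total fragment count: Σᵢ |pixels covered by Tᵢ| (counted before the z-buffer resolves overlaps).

T0:
  2·area = 40  (B↔C swapped to make it positive)
  edge (18, 12)→(4, 0): d=(-14,-12) inclusive
  edge (4, 0)→(12, 4): d=(8,4) inclusive
  edge (12, 4)→(18, 12): d=(6,8) inclusive
    (4,1)@(9, 3): e=[18,4,18] → X
    (5,1)@(11, 3): e=[42,-4,2] → .
    (4,2)@(9, 5): e=[-10,20,30] → .
    (5,2)@(11, 5): e=[14,12,14] → X
    (6,2)@(13, 5): e=[38,4,-2] → .
    (5,3)@(11, 7): e=[-14,28,26] → .
    (6,3)@(13, 7): e=[10,20,10] → X
    (7,3)@(15, 7): e=[34,12,-6] → .
    (6,4)@(13, 9): e=[-18,36,22] → .
    (7,4)@(15, 9): e=[6,28,6] → X
    (8,4)@(17, 9): e=[30,20,-10] → .
    (7,5)@(15, 11): e=[-22,44,18] → .
  covered (5 px):
    . . . . . . . . .
    . . . . X . . . .
    . . . . . X . . .
    . . . . . . X . .
    . . . . . . . X .
    . . . . . . . . X
    . . . . . . . . .

Final: 5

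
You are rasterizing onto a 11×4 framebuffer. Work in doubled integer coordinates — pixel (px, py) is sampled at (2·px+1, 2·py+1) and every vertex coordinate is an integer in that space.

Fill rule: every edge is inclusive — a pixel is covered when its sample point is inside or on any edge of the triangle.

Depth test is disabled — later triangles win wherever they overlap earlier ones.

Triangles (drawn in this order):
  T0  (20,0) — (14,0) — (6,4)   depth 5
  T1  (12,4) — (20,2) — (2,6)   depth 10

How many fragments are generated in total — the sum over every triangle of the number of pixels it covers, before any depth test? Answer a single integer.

T0:
  2·area = 24  (B↔C swapped to make it positive)
  edge (20, 0)→(6, 4): d=(-14,4) inclusive
  edge (6, 4)→(14, 0): d=(8,-4) inclusive
  edge (14, 0)→(20, 0): d=(6,0) inclusive
    (6,0)@(13, 1): e=[14,4,6] → X
    (7,0)@(15, 1): e=[6,12,6] → X
    (8,0)@(17, 1): e=[-2,20,6] → .
    (4,1)@(9, 3): e=[2,4,18] → X
    (5,1)@(11, 3): e=[-6,12,18] → .
    (6,1)@(13, 3): e=[-14,20,18] → .
    (7,1)@(15, 3): e=[-22,28,18] → .
    (4,2)@(9, 5): e=[-26,20,30] → .
  covered (3 px):
    . . . . . . X X . . .
    . . . . X . . . . . .
    . . . . . . . . . . .
    . . . . . . . . . . .
T1:
  2·area = 4  (B↔C swapped to make it positive)
  edge (12, 4)→(2, 6): d=(-10,2) inclusive
  edge (2, 6)→(20, 2): d=(18,-4) inclusive
  edge (20, 2)→(12, 4): d=(-8,2) inclusive
    (8,1)@(17, 3): e=[0,6,-2] → .  [on edge]
    (3,2)@(7, 5): e=[0,2,2] → X  [on edge]
    (4,2)@(9, 5): e=[-4,10,-2] → .
    (3,3)@(7, 7): e=[-20,38,-14] → .
  covered (1 px):
    . . . . . . . . . . .
    . . . . . . . . . . .
    . . . X . . . . . . .
    . . . . . . . . . . .

Result: 4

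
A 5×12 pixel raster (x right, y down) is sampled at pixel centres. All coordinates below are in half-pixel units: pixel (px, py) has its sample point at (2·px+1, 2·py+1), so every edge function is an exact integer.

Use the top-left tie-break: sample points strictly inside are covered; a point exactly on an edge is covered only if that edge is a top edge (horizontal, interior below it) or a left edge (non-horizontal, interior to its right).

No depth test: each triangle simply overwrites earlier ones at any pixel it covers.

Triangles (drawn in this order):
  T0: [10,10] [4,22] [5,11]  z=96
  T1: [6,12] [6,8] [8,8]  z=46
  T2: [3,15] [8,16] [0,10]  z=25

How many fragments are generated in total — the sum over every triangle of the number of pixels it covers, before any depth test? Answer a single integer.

T0:
  2·area = 54
  edge (10, 10)→(4, 22): d=(-6,12) right/bottom  bias=-1
  edge (4, 22)→(5, 11): d=(1,-11) top-left  bias=+0
  edge (5, 11)→(10, 10): d=(5,-1) top-left  bias=+0
    (2,5)@(5, 11): e=[54,0,0] → X  [on edge]
    (3,5)@(7, 11): e=[30,22,2] → X
    (4,5)@(9, 11): e=[6,44,4] → X
    (2,6)@(5, 13): e=[42,2,10] → X
    (4,6)@(9, 13): e=[-6,46,14] → .
    (2,7)@(5, 15): e=[30,4,20] → X
    (4,7)@(9, 15): e=[-18,48,24] → .
    (2,8)@(5, 17): e=[18,6,30] → X
    (3,8)@(7, 17): e=[-6,28,32] → .
    (2,9)@(5, 19): e=[6,8,40] → X
    (3,9)@(7, 19): e=[-18,30,42] → .
    (2,10)@(5, 21): e=[-6,10,50] → .
  covered (9 px):
    . . . . .
    . . . . .
    . . . . .
    . . . . .
    . . . . .
    . . X X X
    . . X X .
    . . X X .
    . . X . .
    . . X . .
    . . . . .
    . . . . .
T1:
  2·area = 8
  edge (6, 12)→(6, 8): d=(0,-4) top-left  bias=+0
  edge (6, 8)→(8, 8): d=(2,0) top-left  bias=+0
  edge (8, 8)→(6, 12): d=(-2,4) right/bottom  bias=-1
    (3,4)@(7, 9): e=[4,2,2] → X
    (4,4)@(9, 9): e=[12,2,-6] → .
    (3,5)@(7, 11): e=[4,6,-2] → .
  covered (1 px):
    . . . . .
    . . . . .
    . . . . .
    . . . . .
    . . . X .
    . . . . .
    . . . . .
    . . . . .
    . . . . .
    . . . . .
    . . . . .
    . . . . .
T2:
  2·area = 22  (B↔C swapped to make it positive)
  edge (3, 15)→(0, 10): d=(-3,-5) top-left  bias=+0
  edge (0, 10)→(8, 16): d=(8,6) right/bottom  bias=-1
  edge (8, 16)→(3, 15): d=(-5,-1) top-left  bias=+0
    (0,5)@(1, 11): e=[2,2,18] → X
    (1,5)@(3, 11): e=[12,-10,20] → .
    (0,6)@(1, 13): e=[-4,18,8] → .
    (1,6)@(3, 13): e=[6,6,10] → X
    (2,6)@(5, 13): e=[16,-6,12] → .
    (1,7)@(3, 15): e=[0,22,0] → X  [on edge]
    (2,7)@(5, 15): e=[10,10,2] → X
    (3,7)@(7, 15): e=[20,-2,4] → .
    (1,8)@(3, 17): e=[-6,38,-10] → .
    (2,8)@(5, 17): e=[4,26,-8] → .
  covered (4 px):
    . . . . .
    . . . . .
    . . . . .
    . . . . .
    . . . . .
    X . . . .
    . X . . .
    . X X . .
    . . . . .
    . . . . .
    . . . . .
    . . . . .

Result: 14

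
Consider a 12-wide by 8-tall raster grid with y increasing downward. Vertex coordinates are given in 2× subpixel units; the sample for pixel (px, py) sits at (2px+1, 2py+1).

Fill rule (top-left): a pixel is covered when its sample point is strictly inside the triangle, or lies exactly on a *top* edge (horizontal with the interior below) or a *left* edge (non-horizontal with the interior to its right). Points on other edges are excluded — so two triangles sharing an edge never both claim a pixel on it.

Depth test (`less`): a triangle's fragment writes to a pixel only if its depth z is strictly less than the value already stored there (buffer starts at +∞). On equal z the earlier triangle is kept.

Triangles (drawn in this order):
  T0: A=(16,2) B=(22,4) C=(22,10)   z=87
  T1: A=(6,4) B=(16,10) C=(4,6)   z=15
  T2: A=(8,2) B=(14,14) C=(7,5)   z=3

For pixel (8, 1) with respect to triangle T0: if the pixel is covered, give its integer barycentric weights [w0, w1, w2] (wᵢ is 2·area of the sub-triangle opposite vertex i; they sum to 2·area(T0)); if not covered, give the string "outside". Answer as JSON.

T0:
  2·area = 36
  edge (16, 2)→(22, 4): d=(6,2) right/bottom  bias=-1
  edge (22, 4)→(22, 10): d=(0,6) right/bottom  bias=-1
  edge (22, 10)→(16, 2): d=(-6,-8) top-left  bias=+0
    (6,0)@(13, 1): e=[0,54,-18] → .  [on edge]
    (8,1)@(17, 3): e=[4,30,2] → X
    (9,1)@(19, 3): e=[0,18,18] → .  [on edge]
    (8,2)@(17, 5): e=[16,30,-10] → .
    (9,2)@(19, 5): e=[12,18,6] → X
    (10,2)@(21, 5): e=[8,6,22] → X
    (11,2)@(23, 5): e=[4,-6,38] → .
    (9,3)@(19, 7): e=[24,18,-6] → .
    (10,3)@(21, 7): e=[20,6,10] → X
    (11,3)@(23, 7): e=[16,-6,26] → .
    (10,4)@(21, 9): e=[32,6,-2] → .
  covered (4 px):
    . . . . . . . . . . . .
    . . . . . . . . X . . .
    . . . . . . . . . X X .
    . . . . . . . . . . X .
    . . . . . . . . . . . .
    . . . . . . . . . . . .
    . . . . . . . . . . . .
    . . . . . . . . . . . .
T1:
  2·area = 32
  edge (6, 4)→(16, 10): d=(10,6) right/bottom  bias=-1
  edge (16, 10)→(4, 6): d=(-12,-4) top-left  bias=+0
  edge (4, 6)→(6, 4): d=(2,-2) top-left  bias=+0
    (0,0)@(1, 1): e=[0,48,-16] → .  [on edge]
    (4,0)@(9, 1): e=[-48,80,0] → .  [on edge]
    (3,1)@(7, 3): e=[-16,48,0] → .  [on edge]
    (0,2)@(1, 5): e=[40,0,-8] → .  [on edge]
    (2,2)@(5, 5): e=[16,16,0] → X  [on edge]
    (3,2)@(7, 5): e=[4,24,4] → X
    (4,2)@(9, 5): e=[-8,32,8] → .
    (1,3)@(3, 7): e=[48,-16,0] → .  [on edge]
    (2,3)@(5, 7): e=[36,-8,4] → .
    (3,3)@(7, 7): e=[24,0,8] → X  [on edge]
    (4,3)@(9, 7): e=[12,8,12] → X
    (5,3)@(11, 7): e=[0,16,16] → .  [on edge]
    (0,4)@(1, 9): e=[80,-48,0] → .  [on edge]
    (6,4)@(13, 9): e=[8,0,24] → X  [on edge]
    (9,5)@(19, 11): e=[-8,0,40] → .  [on edge]
    (10,6)@(21, 13): e=[0,-16,48] → .  [on edge]
  covered (5 px):
    . . . . . . . . . . . .
    . . . . . . . . . . . .
    . . X X . . . . . . . .
    . . . X X . . . . . . .
    . . . . . . X . . . . .
    . . . . . . . . . . . .
    . . . . . . . . . . . .
    . . . . . . . . . . . .
T2:
  2·area = 30
  edge (8, 2)→(14, 14): d=(6,12) right/bottom  bias=-1
  edge (14, 14)→(7, 5): d=(-7,-9) top-left  bias=+0
  edge (7, 5)→(8, 2): d=(1,-3) top-left  bias=+0
    (3,2)@(7, 5): e=[30,0,0] → X  [on edge]
    (4,2)@(9, 5): e=[6,18,6] → X
    (5,2)@(11, 5): e=[-18,36,12] → .
    (3,3)@(7, 7): e=[42,-14,2] → .
    (4,3)@(9, 7): e=[18,4,8] → X
    (5,3)@(11, 7): e=[-6,22,14] → .
    (4,4)@(9, 9): e=[30,-10,10] → .
    (5,4)@(11, 9): e=[6,8,16] → X
    (6,4)@(13, 9): e=[-18,26,22] → .
    (2,5)@(5, 11): e=[90,-60,0] → .  [on edge]
    (5,5)@(11, 11): e=[18,-6,18] → .
  covered (4 px):
    . . . . . . . . . . . .
    . . . . . . . . . . . .
    . . . X X . . . . . . .
    . . . . X . . . . . . .
    . . . . . X . . . . . .
    . . . . . . . . . . . .
    . . . . . . . . . . . .
    . . . . . . . . . . . .

Final: [30,2,4]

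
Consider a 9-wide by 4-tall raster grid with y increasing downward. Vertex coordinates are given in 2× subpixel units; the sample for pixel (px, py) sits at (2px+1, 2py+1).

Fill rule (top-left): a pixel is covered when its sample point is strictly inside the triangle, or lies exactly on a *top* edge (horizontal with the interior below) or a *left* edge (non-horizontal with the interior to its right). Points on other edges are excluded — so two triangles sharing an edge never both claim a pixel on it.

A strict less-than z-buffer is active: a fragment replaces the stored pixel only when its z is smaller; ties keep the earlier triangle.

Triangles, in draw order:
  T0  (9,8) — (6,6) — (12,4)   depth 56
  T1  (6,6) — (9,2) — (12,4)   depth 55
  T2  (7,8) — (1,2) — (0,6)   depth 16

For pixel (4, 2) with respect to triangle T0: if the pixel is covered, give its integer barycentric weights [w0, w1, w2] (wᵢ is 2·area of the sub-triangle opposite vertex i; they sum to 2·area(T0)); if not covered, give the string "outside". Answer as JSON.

T0:
  2·area = 18
  edge (9, 8)→(6, 6): d=(-3,-2) top-left  bias=+0
  edge (6, 6)→(12, 4): d=(6,-2) top-left  bias=+0
  edge (12, 4)→(9, 8): d=(-3,4) right/bottom  bias=-1
    (7,1)@(15, 3): e=[27,0,-9] → .  [on edge]
    (4,2)@(9, 5): e=[9,0,9] → X  [on edge]
    (5,2)@(11, 5): e=[13,4,1] → X
    (6,2)@(13, 5): e=[17,8,-7] → .
    (1,3)@(3, 7): e=[-9,0,27] → .  [on edge]
    (4,3)@(9, 7): e=[3,12,3] → X
    (5,3)@(11, 7): e=[7,16,-5] → .
  covered (3 px):
    . . . . . . . . .
    . . . . . . . . .
    . . . . X X . . .
    . . . . X . . . .
T1:
  2·area = 18
  edge (6, 6)→(9, 2): d=(3,-4) top-left  bias=+0
  edge (9, 2)→(12, 4): d=(3,2) right/bottom  bias=-1
  edge (12, 4)→(6, 6): d=(-6,2) right/bottom  bias=-1
    (4,1)@(9, 3): e=[3,3,12] → X
    (5,1)@(11, 3): e=[11,-1,8] → .
    (7,1)@(15, 3): e=[27,-9,0] → .  [on edge]
    (3,2)@(7, 5): e=[1,13,4] → X
    (4,2)@(9, 5): e=[9,9,0] → .  [on edge]
    (1,3)@(3, 7): e=[-9,27,0] → .  [on edge]
    (3,3)@(7, 7): e=[7,19,-8] → .
  covered (2 px):
    . . . . . . . . .
    . . . . X . . . .
    . . . X . . . . .
    . . . . . . . . .
T2:
  2·area = 30  (B↔C swapped to make it positive)
  edge (7, 8)→(0, 6): d=(-7,-2) top-left  bias=+0
  edge (0, 6)→(1, 2): d=(1,-4) top-left  bias=+0
  edge (1, 2)→(7, 8): d=(6,6) right/bottom  bias=-1
    (0,1)@(1, 3): e=[23,1,6] → X
    (1,1)@(3, 3): e=[27,9,-6] → .
    (0,2)@(1, 5): e=[9,3,18] → X
    (1,2)@(3, 5): e=[13,11,6] → X
    (2,2)@(5, 5): e=[17,19,-6] → .
    (0,3)@(1, 7): e=[-5,5,30] → .
    (1,3)@(3, 7): e=[-1,13,18] → .
    (2,3)@(5, 7): e=[3,21,6] → X
    (3,3)@(7, 7): e=[7,29,-6] → .
  covered (4 px):
    . . . . . . . . .
    X . . . . . . . .
    X X . . . . . . .
    . . X . . . . . .

Result: [0,9,9]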